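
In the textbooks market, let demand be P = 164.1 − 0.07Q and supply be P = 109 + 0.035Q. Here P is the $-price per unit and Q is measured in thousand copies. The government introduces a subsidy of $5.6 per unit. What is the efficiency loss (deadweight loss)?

$149.33 thousand

Competitive equilibrium: 164.1 − 0.07Q = 109 + 0.035Q → Q* = 524.7619, P* = 127.3667.
The subsidy lowers effective supply by 5.6: P = 103.4 + 0.035Q.
New quantity: 164.1 − 0.07Q = 103.4 + 0.035Q → Q' = 578.0952.
Overproduction ΔQ = 578.0952 − 524.7619 = 53.3333; wedge = subsidy = 5.6.
The triangle = ½ × 53.3333 × 5.6 = $149.33 thousand.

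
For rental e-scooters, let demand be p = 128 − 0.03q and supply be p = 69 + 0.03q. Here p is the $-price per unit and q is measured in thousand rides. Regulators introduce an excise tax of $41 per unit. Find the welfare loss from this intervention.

Competitive equilibrium: 128 − 0.03q = 69 + 0.03q → q* = 983.3333, p* = 98.5.
With the tax, the buyer price exceeds the seller price by 41: (128 − 0.03q) − (69 + 0.03q) = 41 → q' = 300.
Δq = 983.3333 − 300 = 683.3333; the wedge equals the tax, 41.
Welfare loss = ½ × 683.3333 × 41 = $14008.33 thousand.

$14008.33 thousand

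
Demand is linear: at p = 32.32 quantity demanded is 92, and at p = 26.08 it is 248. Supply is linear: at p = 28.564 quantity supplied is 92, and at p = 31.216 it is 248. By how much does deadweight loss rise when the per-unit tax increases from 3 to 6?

236.84

Demand slope = (26.08 − 32.32)/(248 − 92) = −0.04, so p = 36 − 0.04q.
Supply slope = (31.216 − 28.564)/(248 − 92) = 0.017, so p = 27 + 0.017q.
Competitive equilibrium: 36 − 0.04q = 27 + 0.017q → q* = 157.8947, p* = 29.6842.
For a per-unit tax t: Δq = t/0.057, so DWL = ½·t·(t/0.057) = t²/0.114.
At t = 3: DWL = 78.947. At t = 6: DWL = 315.789.
Increase = 315.789 − 78.947 = 236.84.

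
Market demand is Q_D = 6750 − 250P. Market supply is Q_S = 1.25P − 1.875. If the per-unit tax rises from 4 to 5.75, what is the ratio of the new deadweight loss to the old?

In inverse form: demand P = 27 − 0.004Q, supply P = 1.5 + 0.8Q.
Competitive equilibrium: 27 − 0.004Q = 1.5 + 0.8Q → Q* = 31.7164, P* = 26.8731.
For a per-unit tax t: ΔQ = t/0.804, so DWL = ½·t·(t/0.804) = t²/1.608.
At t = 4: DWL = 9.950. At t = 5.75: DWL = 20.561.
Ratio = (5.75/4)² = 2.066.

2.066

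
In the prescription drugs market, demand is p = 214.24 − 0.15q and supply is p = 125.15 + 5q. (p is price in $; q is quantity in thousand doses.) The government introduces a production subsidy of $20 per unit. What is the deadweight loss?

$38.83 thousand

Competitive equilibrium: 214.24 − 0.15q = 125.15 + 5q → q* = 17.29903, p* = 211.64515.
The subsidy lowers effective supply by 20: p = 105.15 + 5q.
New quantity: 214.24 − 0.15q = 105.15 + 5q → q' = 21.18252.
Overproduction Δq = 21.18252 − 17.29903 = 3.88349; wedge = subsidy = 20.
Welfare loss = ½ × 3.88349 × 20 = $38.83 thousand.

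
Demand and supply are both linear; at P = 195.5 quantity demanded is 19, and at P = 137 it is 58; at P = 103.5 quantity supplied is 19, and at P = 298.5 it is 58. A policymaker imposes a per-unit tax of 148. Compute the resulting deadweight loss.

Demand slope = (137 − 195.5)/(58 − 19) = −1.5, so P = 224 − 1.5Q.
Supply slope = (298.5 − 103.5)/(58 − 19) = 5, so P = 8.5 + 5Q.
Competitive equilibrium: 224 − 1.5Q = 8.5 + 5Q → Q* = 33.1538, P* = 174.2692.
With the tax, the buyer price exceeds the seller price by 148: (224 − 1.5Q) − (8.5 + 5Q) = 148 → Q' = 10.3846.
ΔQ = 33.1538 − 10.3846 = 22.7692; the wedge equals the tax, 148.
Welfare loss = ½ × 22.7692 × 148 = 1684.92.

1684.92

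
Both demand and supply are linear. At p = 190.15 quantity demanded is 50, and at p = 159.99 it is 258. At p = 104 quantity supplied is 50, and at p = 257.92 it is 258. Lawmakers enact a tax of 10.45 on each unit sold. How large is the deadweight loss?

61.70

Demand slope = (159.99 − 190.15)/(258 − 50) = −0.145, so p = 197.4 − 0.145q.
Supply slope = (257.92 − 104)/(258 − 50) = 0.74, so p = 67 + 0.74q.
Competitive equilibrium: 197.4 − 0.145q = 67 + 0.74q → q* = 147.3446, p* = 176.035.
With the tax, the buyer price exceeds the seller price by 10.45: (197.4 − 0.145q) − (67 + 0.74q) = 10.45 → q' = 135.5367.
Δq = 147.3446 − 135.5367 = 11.8079; the wedge equals the tax, 10.45.
DWL = ½ × 11.8079 × 10.45 = 61.70.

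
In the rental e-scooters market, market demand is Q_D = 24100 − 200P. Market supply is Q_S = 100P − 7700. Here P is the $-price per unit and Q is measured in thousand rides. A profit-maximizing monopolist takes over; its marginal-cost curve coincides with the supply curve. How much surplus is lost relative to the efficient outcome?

In inverse form: demand P = 120.5 − 0.005Q, supply P = 77 + 0.01Q.
Competitive equilibrium: 120.5 − 0.005Q = 77 + 0.01Q → Q* = 2900, P* = 106.
Marginal revenue: MR = 120.5 − 0.01Q. Set MR = MC: 120.5 − 0.01Q = 77 + 0.01Q → Q_m = 2175.
Price P_m = 120.5 − 0.005·2175 = 109.625; MC(Q_m) = 77 + 0.01·2175 = 98.75.
Competitive Q* = 2900, so ΔQ = 725; wedge = 109.625 − 98.75 = 10.875.
Deadweight loss = ½ × 725 × 10.875 = $3942.19 thousand.

$3942.19 thousand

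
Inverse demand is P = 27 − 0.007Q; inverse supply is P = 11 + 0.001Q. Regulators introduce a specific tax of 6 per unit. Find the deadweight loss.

2250

Competitive equilibrium: 27 − 0.007Q = 11 + 0.001Q → Q* = 2000, P* = 13.
With the tax, the buyer price exceeds the seller price by 6: (27 − 0.007Q) − (11 + 0.001Q) = 6 → Q' = 1250.
ΔQ = 2000 − 1250 = 750; the wedge equals the tax, 6.
DWL = ½ × 750 × 6 = 2250.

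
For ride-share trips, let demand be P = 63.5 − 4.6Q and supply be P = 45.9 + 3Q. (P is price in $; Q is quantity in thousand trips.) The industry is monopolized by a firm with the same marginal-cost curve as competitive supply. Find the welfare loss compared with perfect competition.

$2.90 thousand

Competitive equilibrium: 63.5 − 4.6Q = 45.9 + 3Q → Q* = 2.3158, P* = 52.8474.
Marginal revenue: MR = 63.5 − 9.2Q. Set MR = MC: 63.5 − 9.2Q = 45.9 + 3Q → Q_m = 1.4426.
Price P_m = 63.5 − 4.6·1.4426 = 56.864; MC(Q_m) = 45.9 + 3·1.4426 = 50.2278.
Competitive Q* = 2.3158, so ΔQ = 0.8732; wedge = 56.864 − 50.2278 = 6.6362.
Welfare loss = ½ × 0.8732 × 6.6362 = $2.90 thousand.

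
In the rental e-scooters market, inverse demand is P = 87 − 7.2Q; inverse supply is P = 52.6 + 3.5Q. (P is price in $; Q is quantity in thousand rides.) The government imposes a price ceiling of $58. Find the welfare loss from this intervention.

$14.96 thousand

Competitive equilibrium: 87 − 7.2Q = 52.6 + 3.5Q → Q* = 3.215, P* = 63.8523.
At the ceiling P = 58, quantity supplied = (58 − 52.6)/3.5 = 1.5429.
Willingness to pay at Q' = 1.5429: 87 − 7.2·1.5429 = 75.8911.
ΔQ = 3.215 − 1.5429 = 1.6721; wedge = 75.8911 − 58 = 17.8911.
Welfare loss = ½ × 1.6721 × 17.8911 = $14.96 thousand.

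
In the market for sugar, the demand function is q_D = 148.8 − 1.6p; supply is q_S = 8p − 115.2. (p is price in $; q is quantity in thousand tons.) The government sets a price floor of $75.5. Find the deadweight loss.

$2211.84 thousand

In inverse form: demand p = 93 − 0.625q, supply p = 14.4 + 0.125q.
Competitive equilibrium: 93 − 0.625q = 14.4 + 0.125q → q* = 104.8, p* = 27.5.
At the floor p = 75.5, quantity demanded = (93 − 75.5)/0.625 = 28.
Sellers' marginal cost at q' = 28: 14.4 + 0.125·28 = 17.9.
Δq = 104.8 − 28 = 76.8; wedge = 75.5 − 17.9 = 57.6.
Welfare loss = ½ × 76.8 × 57.6 = $2211.84 thousand.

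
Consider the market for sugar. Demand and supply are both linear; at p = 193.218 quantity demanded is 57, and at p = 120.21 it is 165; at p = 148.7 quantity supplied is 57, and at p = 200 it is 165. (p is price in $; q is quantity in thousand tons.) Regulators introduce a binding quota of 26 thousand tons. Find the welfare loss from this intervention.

Demand slope = (120.21 − 193.218)/(165 − 57) = −0.676, so p = 231.75 − 0.676q.
Supply slope = (200 − 148.7)/(165 − 57) = 0.475, so p = 121.625 + 0.475q.
Competitive equilibrium: 231.75 − 0.676q = 121.625 + 0.475q → q* = 95.6777, p* = 167.0719.
At q = 26: demand price = 231.75 − 0.676·26 = 214.174; supply price = 121.625 + 0.475·26 = 133.975.
Δq = 95.6777 − 26 = 69.6777; wedge = 214.174 − 133.975 = 80.199.
The triangle = ½ × 69.6777 × 80.199 = $2794.04 thousand.

$2794.04 thousand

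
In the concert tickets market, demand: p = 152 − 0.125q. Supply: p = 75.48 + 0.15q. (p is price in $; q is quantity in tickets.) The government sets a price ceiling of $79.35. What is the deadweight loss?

Competitive equilibrium: 152 − 0.125q = 75.48 + 0.15q → q* = 278.2545, p* = 117.2182.
At the ceiling p = 79.35, quantity supplied = (79.35 − 75.48)/0.15 = 25.8.
Willingness to pay at q' = 25.8: 152 − 0.125·25.8 = 148.775.
Δq = 278.2545 − 25.8 = 252.4545; wedge = 148.775 − 79.35 = 69.425.
DWL = ½ × 252.4545 × 69.425 = $8763.33.

$8763.33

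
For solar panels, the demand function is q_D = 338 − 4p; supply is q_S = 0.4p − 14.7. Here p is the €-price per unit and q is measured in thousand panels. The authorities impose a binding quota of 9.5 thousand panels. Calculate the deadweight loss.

€85.03 thousand

In inverse form: demand p = 84.5 − 0.25q, supply p = 36.75 + 2.5q.
Competitive equilibrium: 84.5 − 0.25q = 36.75 + 2.5q → q* = 17.3636, p* = 80.1591.
At q = 9.5: demand price = 84.5 − 0.25·9.5 = 82.125; supply price = 36.75 + 2.5·9.5 = 60.5.
Δq = 17.3636 − 9.5 = 7.8636; wedge = 82.125 − 60.5 = 21.625.
Deadweight loss = ½ × 7.8636 × 21.625 = €85.03 thousand.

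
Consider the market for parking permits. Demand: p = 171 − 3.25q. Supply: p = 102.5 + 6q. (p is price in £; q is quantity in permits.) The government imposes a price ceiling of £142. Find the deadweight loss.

£3.13

Competitive equilibrium: 171 − 3.25q = 102.5 + 6q → q* = 7.4054, p* = 146.9324.
At the ceiling p = 142, quantity supplied = (142 − 102.5)/6 = 6.5833.
Willingness to pay at q' = 6.5833: 171 − 3.25·6.5833 = 149.6043.
Δq = 7.4054 − 6.5833 = 0.8221; wedge = 149.6043 − 142 = 7.6043.
Deadweight loss = ½ × 0.8221 × 7.6043 = £3.13.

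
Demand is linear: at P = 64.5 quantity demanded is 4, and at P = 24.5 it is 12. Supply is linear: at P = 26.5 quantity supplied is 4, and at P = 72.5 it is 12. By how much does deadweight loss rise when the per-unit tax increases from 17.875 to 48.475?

Demand slope = (24.5 − 64.5)/(12 − 4) = −5, so P = 84.5 − 5Q.
Supply slope = (72.5 − 26.5)/(12 − 4) = 5.75, so P = 3.5 + 5.75Q.
Competitive equilibrium: 84.5 − 5Q = 3.5 + 5.75Q → Q* = 7.5349, P* = 46.8256.
For a per-unit tax t: ΔQ = t/10.75, so DWL = ½·t·(t/10.75) = t²/21.5.
At t = 17.875: DWL = 14.861. At t = 48.475: DWL = 109.294.
Increase = 109.294 − 14.861 = 94.43.

94.43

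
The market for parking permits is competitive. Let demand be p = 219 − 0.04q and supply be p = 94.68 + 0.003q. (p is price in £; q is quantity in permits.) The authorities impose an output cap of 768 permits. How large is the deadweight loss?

Competitive equilibrium: 219 − 0.04q = 94.68 + 0.003q → q* = 2891.1628, p* = 103.3535.
At q = 768: demand price = 219 − 0.04·768 = 188.28; supply price = 94.68 + 0.003·768 = 96.984.
Δq = 2891.1628 − 768 = 2123.1628; wedge = 188.28 − 96.984 = 91.296.
Deadweight loss = ½ × 2123.1628 × 91.296 = £96918.14.

£96918.14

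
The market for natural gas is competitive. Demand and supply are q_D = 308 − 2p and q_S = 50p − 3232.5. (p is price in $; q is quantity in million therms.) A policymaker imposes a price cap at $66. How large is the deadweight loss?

$2829.87 million

In inverse form: demand p = 154 − 0.5q, supply p = 64.65 + 0.02q.
Competitive equilibrium: 154 − 0.5q = 64.65 + 0.02q → q* = 171.8269, p* = 68.0865.
At the ceiling p = 66, quantity supplied = (66 − 64.65)/0.02 = 67.5.
Willingness to pay at q' = 67.5: 154 − 0.5·67.5 = 120.25.
Δq = 171.8269 − 67.5 = 104.3269; wedge = 120.25 − 66 = 54.25.
Welfare loss = ½ × 104.3269 × 54.25 = $2829.87 million.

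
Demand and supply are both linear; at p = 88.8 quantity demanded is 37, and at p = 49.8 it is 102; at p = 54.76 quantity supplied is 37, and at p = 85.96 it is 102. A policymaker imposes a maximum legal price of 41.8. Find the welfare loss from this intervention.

1849.19

Demand slope = (49.8 − 88.8)/(102 − 37) = −0.6, so p = 111 − 0.6q.
Supply slope = (85.96 − 54.76)/(102 − 37) = 0.48, so p = 37 + 0.48q.
Competitive equilibrium: 111 − 0.6q = 37 + 0.48q → q* = 68.51852, p* = 69.88889.
At the ceiling p = 41.8, quantity supplied = (41.8 − 37)/0.48 = 10.
Willingness to pay at q' = 10: 111 − 0.6·10 = 105.
Δq = 68.51852 − 10 = 58.51852; wedge = 105 − 41.8 = 63.2.
DWL = ½ × 58.51852 × 63.2 = 1849.19.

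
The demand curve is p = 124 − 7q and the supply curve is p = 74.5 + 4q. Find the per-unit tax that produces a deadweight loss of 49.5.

Competitive equilibrium: 124 − 7q = 74.5 + 4q → q* = 4.5, p* = 92.5.
A tax t gives Δq = t/11 and wedge t, so DWL = t²/22.
t²/22 = 49.5 → t² = 1089 → t = 33.

33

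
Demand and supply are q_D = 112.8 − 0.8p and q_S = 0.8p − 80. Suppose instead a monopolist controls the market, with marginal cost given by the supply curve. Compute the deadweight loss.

In inverse form: demand p = 141 − 1.25q, supply p = 100 + 1.25q.
Competitive equilibrium: 141 − 1.25q = 100 + 1.25q → q* = 16.4, p* = 120.5.
Marginal revenue: MR = 141 − 2.5q. Set MR = MC: 141 − 2.5q = 100 + 1.25q → q_m = 10.9333.
Price p_m = 141 − 1.25·10.9333 = 127.3334; MC(q_m) = 100 + 1.25·10.9333 = 113.6666.
Competitive q* = 16.4, so Δq = 5.4667; wedge = 127.3334 − 113.6666 = 13.6668.
Deadweight loss = ½ × 5.4667 × 13.6668 = 37.36.

37.36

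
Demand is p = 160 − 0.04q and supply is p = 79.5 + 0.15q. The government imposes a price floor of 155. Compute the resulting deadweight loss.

8475.16

Competitive equilibrium: 160 − 0.04q = 79.5 + 0.15q → q* = 423.6842, p* = 143.0526.
At the floor p = 155, quantity demanded = (160 − 155)/0.04 = 125.
Sellers' marginal cost at q' = 125: 79.5 + 0.15·125 = 98.25.
Δq = 423.6842 − 125 = 298.6842; wedge = 155 − 98.25 = 56.75.
The triangle = ½ × 298.6842 × 56.75 = 8475.16.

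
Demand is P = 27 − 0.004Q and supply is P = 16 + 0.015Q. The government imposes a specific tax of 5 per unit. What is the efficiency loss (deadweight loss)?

657.89

Competitive equilibrium: 27 − 0.004Q = 16 + 0.015Q → Q* = 578.9474, P* = 24.6842.
With the tax, the buyer price exceeds the seller price by 5: (27 − 0.004Q) − (16 + 0.015Q) = 5 → Q' = 315.7895.
ΔQ = 578.9474 − 315.7895 = 263.1579; the wedge equals the tax, 5.
The triangle = ½ × 263.1579 × 5 = 657.89.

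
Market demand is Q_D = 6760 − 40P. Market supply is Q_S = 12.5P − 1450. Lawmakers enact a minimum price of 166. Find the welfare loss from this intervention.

7772.19

In inverse form: demand P = 169 − 0.025Q, supply P = 116 + 0.08Q.
Competitive equilibrium: 169 − 0.025Q = 116 + 0.08Q → Q* = 504.7619, P* = 156.381.
At the floor P = 166, quantity demanded = (169 − 166)/0.025 = 120.
Sellers' marginal cost at Q' = 120: 116 + 0.08·120 = 125.6.
ΔQ = 504.7619 − 120 = 384.7619; wedge = 166 − 125.6 = 40.4.
DWL = ½ × 384.7619 × 40.4 = 7772.19.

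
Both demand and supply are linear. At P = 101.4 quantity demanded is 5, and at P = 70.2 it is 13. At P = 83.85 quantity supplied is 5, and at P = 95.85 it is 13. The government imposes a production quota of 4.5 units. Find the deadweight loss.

Demand slope = (70.2 − 101.4)/(13 − 5) = −3.9, so P = 120.9 − 3.9Q.
Supply slope = (95.85 − 83.85)/(13 − 5) = 1.5, so P = 76.35 + 1.5Q.
Competitive equilibrium: 120.9 − 3.9Q = 76.35 + 1.5Q → Q* = 8.25, P* = 88.725.
At Q = 4.5: demand price = 120.9 − 3.9·4.5 = 103.35; supply price = 76.35 + 1.5·4.5 = 83.1.
ΔQ = 8.25 − 4.5 = 3.75; wedge = 103.35 − 83.1 = 20.25.
The triangle = ½ × 3.75 × 20.25 = 37.97.

37.97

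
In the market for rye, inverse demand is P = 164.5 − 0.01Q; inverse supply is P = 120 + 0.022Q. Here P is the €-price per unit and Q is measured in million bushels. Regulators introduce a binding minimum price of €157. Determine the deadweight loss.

Competitive equilibrium: 164.5 − 0.01Q = 120 + 0.022Q → Q* = 1390.625, P* = 150.5938.
At the floor P = 157, quantity demanded = (164.5 − 157)/0.01 = 750.
Sellers' marginal cost at Q' = 750: 120 + 0.022·750 = 136.5.
ΔQ = 1390.625 − 750 = 640.625; wedge = 157 − 136.5 = 20.5.
Deadweight loss = ½ × 640.625 × 20.5 = €6566.41 million.

€6566.41 million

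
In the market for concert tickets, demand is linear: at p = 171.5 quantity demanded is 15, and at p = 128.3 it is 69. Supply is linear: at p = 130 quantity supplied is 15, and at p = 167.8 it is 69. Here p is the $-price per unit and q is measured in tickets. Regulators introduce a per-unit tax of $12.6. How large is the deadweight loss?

Demand slope = (128.3 − 171.5)/(69 − 15) = −0.8, so p = 183.5 − 0.8q.
Supply slope = (167.8 − 130)/(69 − 15) = 0.7, so p = 119.5 + 0.7q.
Competitive equilibrium: 183.5 − 0.8q = 119.5 + 0.7q → q* = 42.6667, p* = 149.3667.
With the tax, the buyer price exceeds the seller price by 12.6: (183.5 − 0.8q) − (119.5 + 0.7q) = 12.6 → q' = 34.2667.
Δq = 42.6667 − 34.2667 = 8.4; the wedge equals the tax, 12.6.
The triangle = ½ × 8.4 × 12.6 = $52.92.

$52.92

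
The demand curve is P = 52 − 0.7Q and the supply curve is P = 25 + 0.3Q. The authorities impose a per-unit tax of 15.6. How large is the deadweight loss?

121.68

Competitive equilibrium: 52 − 0.7Q = 25 + 0.3Q → Q* = 27, P* = 33.1.
With the tax, the buyer price exceeds the seller price by 15.6: (52 − 0.7Q) − (25 + 0.3Q) = 15.6 → Q' = 11.4.
ΔQ = 27 − 11.4 = 15.6; the wedge equals the tax, 15.6.
The triangle = ½ × 15.6 × 15.6 = 121.68.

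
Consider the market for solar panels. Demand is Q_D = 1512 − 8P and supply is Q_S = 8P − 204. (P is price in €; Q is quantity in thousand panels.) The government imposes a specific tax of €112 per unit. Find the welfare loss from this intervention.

In inverse form: demand P = 189 − 0.125Q, supply P = 25.5 + 0.125Q.
Competitive equilibrium: 189 − 0.125Q = 25.5 + 0.125Q → Q* = 654, P* = 107.25.
With the tax, the buyer price exceeds the seller price by 112: (189 − 0.125Q) − (25.5 + 0.125Q) = 112 → Q' = 206.
ΔQ = 654 − 206 = 448; the wedge equals the tax, 112.
DWL = ½ × 448 × 112 = €25088 thousand.

€25088 thousand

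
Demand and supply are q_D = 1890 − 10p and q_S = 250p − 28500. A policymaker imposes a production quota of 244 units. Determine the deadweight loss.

11839.14

In inverse form: demand p = 189 − 0.1q, supply p = 114 + 0.004q.
Competitive equilibrium: 189 − 0.1q = 114 + 0.004q → q* = 721.1538, p* = 116.8846.
At q = 244: demand price = 189 − 0.1·244 = 164.6; supply price = 114 + 0.004·244 = 114.976.
Δq = 721.1538 − 244 = 477.1538; wedge = 164.6 − 114.976 = 49.624.
Welfare loss = ½ × 477.1538 × 49.624 = 11839.14.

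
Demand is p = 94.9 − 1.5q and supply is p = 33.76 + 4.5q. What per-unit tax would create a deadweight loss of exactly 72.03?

Competitive equilibrium: 94.9 − 1.5q = 33.76 + 4.5q → q* = 10.19, p* = 79.615.
A tax t gives Δq = t/6 and wedge t, so DWL = t²/12.
t²/12 = 72.03 → t² = 864.36 → t = 29.4.

29.4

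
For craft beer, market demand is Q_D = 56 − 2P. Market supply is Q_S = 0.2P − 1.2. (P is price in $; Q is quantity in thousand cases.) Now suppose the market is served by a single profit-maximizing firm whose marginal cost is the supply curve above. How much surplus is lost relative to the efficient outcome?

$0.31 thousand

In inverse form: demand P = 28 − 0.5Q, supply P = 6 + 5Q.
Competitive equilibrium: 28 − 0.5Q = 6 + 5Q → Q* = 4, P* = 26.
Marginal revenue: MR = 28 − Q. Set MR = MC: 28 − Q = 6 + 5Q → Q_m = 3.6667.
Price P_m = 28 − 0.5·3.6667 = 26.1667; MC(Q_m) = 6 + 5·3.6667 = 24.3335.
Competitive Q* = 4, so ΔQ = 0.3333; wedge = 26.1667 − 24.3335 = 1.8332.
Welfare loss = ½ × 0.3333 × 1.8332 = $0.31 thousand.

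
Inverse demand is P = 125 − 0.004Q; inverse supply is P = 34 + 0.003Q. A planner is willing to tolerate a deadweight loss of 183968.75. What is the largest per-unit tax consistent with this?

Competitive equilibrium: 125 − 0.004Q = 34 + 0.003Q → Q* = 13000, P* = 73.
A tax t gives ΔQ = t/0.007 and wedge t, so DWL = t²/0.014.
t²/0.014 = 183968.75 → t² = 2575.5625 → t = 50.75.

50.75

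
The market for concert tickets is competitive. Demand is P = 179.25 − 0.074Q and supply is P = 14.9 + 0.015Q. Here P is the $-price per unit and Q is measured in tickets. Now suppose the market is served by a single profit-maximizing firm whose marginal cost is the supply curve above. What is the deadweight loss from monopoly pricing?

$31275.74

Competitive equilibrium: 179.25 − 0.074Q = 14.9 + 0.015Q → Q* = 1846.629213, P* = 42.599438.
Marginal revenue: MR = 179.25 − 0.148Q. Set MR = MC: 179.25 − 0.148Q = 14.9 + 0.015Q → Q_m = 1008.282209.
Price P_m = 179.25 − 0.074·1008.282209 = 104.637117; MC(Q_m) = 14.9 + 0.015·1008.282209 = 30.024233.
Competitive Q* = 1846.629213, so ΔQ = 838.347004; wedge = 104.637117 − 30.024233 = 74.612884.
The triangle = ½ × 838.347004 × 74.612884 = $31275.74.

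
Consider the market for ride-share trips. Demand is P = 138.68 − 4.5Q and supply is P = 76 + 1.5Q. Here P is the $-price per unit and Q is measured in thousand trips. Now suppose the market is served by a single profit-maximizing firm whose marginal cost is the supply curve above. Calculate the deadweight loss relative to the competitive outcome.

$60.13 thousand

Competitive equilibrium: 138.68 − 4.5Q = 76 + 1.5Q → Q* = 10.44667, P* = 91.67.
Marginal revenue: MR = 138.68 − 9Q. Set MR = MC: 138.68 − 9Q = 76 + 1.5Q → Q_m = 5.96952.
Price P_m = 138.68 − 4.5·5.96952 = 111.81716; MC(Q_m) = 76 + 1.5·5.96952 = 84.95428.
Competitive Q* = 10.44667, so ΔQ = 4.47715; wedge = 111.81716 − 84.95428 = 26.86288.
The triangle = ½ × 4.47715 × 26.86288 = $60.13 thousand.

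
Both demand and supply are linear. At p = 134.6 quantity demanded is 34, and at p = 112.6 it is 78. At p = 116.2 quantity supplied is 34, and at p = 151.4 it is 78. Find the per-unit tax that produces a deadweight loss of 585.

39

Demand slope = (112.6 − 134.6)/(78 − 34) = −0.5, so p = 151.6 − 0.5q.
Supply slope = (151.4 − 116.2)/(78 − 34) = 0.8, so p = 89 + 0.8q.
Competitive equilibrium: 151.6 − 0.5q = 89 + 0.8q → q* = 48.1538, p* = 127.5231.
A tax t gives Δq = t/1.3 and wedge t, so DWL = t²/2.6.
t²/2.6 = 585 → t² = 1521 → t = 39.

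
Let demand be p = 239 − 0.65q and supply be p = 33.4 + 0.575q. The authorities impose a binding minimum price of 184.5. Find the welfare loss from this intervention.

Competitive equilibrium: 239 − 0.65q = 33.4 + 0.575q → q* = 167.83673, p* = 129.90612.
At the floor p = 184.5, quantity demanded = (239 − 184.5)/0.65 = 83.84615.
Sellers' marginal cost at q' = 83.84615: 33.4 + 0.575·83.84615 = 81.61154.
Δq = 167.83673 − 83.84615 = 83.99058; wedge = 184.5 − 81.61154 = 102.88846.
Welfare loss = ½ × 83.99058 × 102.88846 = 4320.83.

4320.83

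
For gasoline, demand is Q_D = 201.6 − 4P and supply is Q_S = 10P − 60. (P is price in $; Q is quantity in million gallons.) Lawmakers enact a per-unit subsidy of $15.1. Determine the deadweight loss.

In inverse form: demand P = 50.4 − 0.25Q, supply P = 6 + 0.1Q.
Competitive equilibrium: 50.4 − 0.25Q = 6 + 0.1Q → Q* = 126.8571, P* = 18.6857.
The subsidy lowers effective supply by 15.1: P = 0.1Q − 9.1.
New quantity: 50.4 − 0.25Q = 0.1Q − 9.1 → Q' = 170.
Overproduction ΔQ = 170 − 126.8571 = 43.1429; wedge = subsidy = 15.1.
DWL = ½ × 43.1429 × 15.1 = $325.73 million.

$325.73 million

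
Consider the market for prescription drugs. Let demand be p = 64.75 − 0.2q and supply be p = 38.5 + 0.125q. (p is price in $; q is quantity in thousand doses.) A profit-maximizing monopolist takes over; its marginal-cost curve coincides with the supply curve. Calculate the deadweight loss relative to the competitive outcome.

$153.85 thousand

Competitive equilibrium: 64.75 − 0.2q = 38.5 + 0.125q → q* = 80.7692, p* = 48.5962.
Marginal revenue: MR = 64.75 − 0.4q. Set MR = MC: 64.75 − 0.4q = 38.5 + 0.125q → q_m = 50.
Price p_m = 64.75 − 0.2·50 = 54.75; MC(q_m) = 38.5 + 0.125·50 = 44.75.
Competitive q* = 80.7692, so Δq = 30.7692; wedge = 54.75 − 44.75 = 10.
Deadweight loss = ½ × 30.7692 × 10 = $153.85 thousand.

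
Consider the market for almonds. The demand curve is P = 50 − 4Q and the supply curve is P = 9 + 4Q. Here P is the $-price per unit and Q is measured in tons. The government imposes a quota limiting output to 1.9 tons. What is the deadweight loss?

$41.60

Competitive equilibrium: 50 − 4Q = 9 + 4Q → Q* = 5.125, P* = 29.5.
At Q = 1.9: demand price = 50 − 4·1.9 = 42.4; supply price = 9 + 4·1.9 = 16.6.
ΔQ = 5.125 − 1.9 = 3.225; wedge = 42.4 − 16.6 = 25.8.
The triangle = ½ × 3.225 × 25.8 = $41.60.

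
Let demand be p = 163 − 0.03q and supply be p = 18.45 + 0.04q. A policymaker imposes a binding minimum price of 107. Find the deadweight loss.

1376.76

Competitive equilibrium: 163 − 0.03q = 18.45 + 0.04q → q* = 2065, p* = 101.05.
At the floor p = 107, quantity demanded = (163 − 107)/0.03 = 1866.6667.
Sellers' marginal cost at q' = 1866.6667: 18.45 + 0.04·1866.6667 = 93.1167.
Δq = 2065 − 1866.6667 = 198.3333; wedge = 107 − 93.1167 = 13.8833.
Welfare loss = ½ × 198.3333 × 13.8833 = 1376.76.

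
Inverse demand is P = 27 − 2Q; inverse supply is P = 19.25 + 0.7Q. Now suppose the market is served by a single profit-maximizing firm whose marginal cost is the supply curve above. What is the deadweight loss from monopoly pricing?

2.01

Competitive equilibrium: 27 − 2Q = 19.25 + 0.7Q → Q* = 2.8704, P* = 21.2593.
Marginal revenue: MR = 27 − 4Q. Set MR = MC: 27 − 4Q = 19.25 + 0.7Q → Q_m = 1.6489.
Price P_m = 27 − 2·1.6489 = 23.7022; MC(Q_m) = 19.25 + 0.7·1.6489 = 20.4042.
Competitive Q* = 2.8704, so ΔQ = 1.2215; wedge = 23.7022 − 20.4042 = 3.298.
DWL = ½ × 1.2215 × 3.298 = 2.01.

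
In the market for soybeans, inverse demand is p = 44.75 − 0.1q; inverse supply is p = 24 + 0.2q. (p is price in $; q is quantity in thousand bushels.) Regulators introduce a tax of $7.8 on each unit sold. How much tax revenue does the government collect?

Competitive equilibrium: 44.75 − 0.1q = 24 + 0.2q → q* = 69.1667, p* = 37.8333.
With the tax, the buyer price exceeds the seller price by 7.8: (44.75 − 0.1q) − (24 + 0.2q) = 7.8 → q' = 43.1667.
Tax revenue = 7.8 × 43.1667 = $336.70 thousand.

$336.70 thousand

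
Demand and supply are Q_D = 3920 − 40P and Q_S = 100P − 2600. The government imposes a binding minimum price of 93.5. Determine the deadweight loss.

In inverse form: demand P = 98 − 0.025Q, supply P = 26 + 0.01Q.
Competitive equilibrium: 98 − 0.025Q = 26 + 0.01Q → Q* = 2057.1429, P* = 46.5714.
At the floor P = 93.5, quantity demanded = (98 − 93.5)/0.025 = 180.
Sellers' marginal cost at Q' = 180: 26 + 0.01·180 = 27.8.
ΔQ = 2057.1429 − 180 = 1877.1429; wedge = 93.5 − 27.8 = 65.7.
Deadweight loss = ½ × 1877.1429 × 65.7 = 61664.14.

61664.14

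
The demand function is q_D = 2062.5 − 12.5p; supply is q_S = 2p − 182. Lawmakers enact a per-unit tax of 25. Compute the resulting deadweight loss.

In inverse form: demand p = 165 − 0.08q, supply p = 91 + 0.5q.
Competitive equilibrium: 165 − 0.08q = 91 + 0.5q → q* = 127.5862, p* = 154.7931.
With the tax, the buyer price exceeds the seller price by 25: (165 − 0.08q) − (91 + 0.5q) = 25 → q' = 84.4828.
Δq = 127.5862 − 84.4828 = 43.1034; the wedge equals the tax, 25.
The triangle = ½ × 43.1034 × 25 = 538.79.

538.79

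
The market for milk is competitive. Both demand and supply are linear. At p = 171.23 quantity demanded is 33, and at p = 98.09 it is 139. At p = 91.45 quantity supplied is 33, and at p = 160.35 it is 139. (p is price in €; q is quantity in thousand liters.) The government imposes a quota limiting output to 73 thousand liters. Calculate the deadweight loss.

€255.74 thousand

Demand slope = (98.09 − 171.23)/(139 − 33) = −0.69, so p = 194 − 0.69q.
Supply slope = (160.35 − 91.45)/(139 − 33) = 0.65, so p = 70 + 0.65q.
Competitive equilibrium: 194 − 0.69q = 70 + 0.65q → q* = 92.5373, p* = 130.1493.
At q = 73: demand price = 194 − 0.69·73 = 143.63; supply price = 70 + 0.65·73 = 117.45.
Δq = 92.5373 − 73 = 19.5373; wedge = 143.63 − 117.45 = 26.18.
Welfare loss = ½ × 19.5373 × 26.18 = €255.74 thousand.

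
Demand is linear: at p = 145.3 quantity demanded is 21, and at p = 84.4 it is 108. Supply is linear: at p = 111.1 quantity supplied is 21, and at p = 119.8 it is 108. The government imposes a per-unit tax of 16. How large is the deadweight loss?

160

Demand slope = (84.4 − 145.3)/(108 − 21) = −0.7, so p = 160 − 0.7q.
Supply slope = (119.8 − 111.1)/(108 − 21) = 0.1, so p = 109 + 0.1q.
Competitive equilibrium: 160 − 0.7q = 109 + 0.1q → q* = 63.75, p* = 115.375.
With the tax, the buyer price exceeds the seller price by 16: (160 − 0.7q) − (109 + 0.1q) = 16 → q' = 43.75.
Δq = 63.75 − 43.75 = 20; the wedge equals the tax, 16.
Deadweight loss = ½ × 20 × 16 = 160.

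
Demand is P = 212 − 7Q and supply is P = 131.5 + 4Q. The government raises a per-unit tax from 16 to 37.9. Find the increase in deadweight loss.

53.655

Competitive equilibrium: 212 − 7Q = 131.5 + 4Q → Q* = 7.3182, P* = 160.7727.
For a per-unit tax t: ΔQ = t/11, so DWL = ½·t·(t/11) = t²/22.
At t = 16: DWL = 11.636. At t = 37.9: DWL = 65.291.
Increase = 65.291 − 11.636 = 53.655.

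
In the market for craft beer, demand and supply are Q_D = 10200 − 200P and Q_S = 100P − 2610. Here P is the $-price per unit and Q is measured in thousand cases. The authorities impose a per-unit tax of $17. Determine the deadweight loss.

In inverse form: demand P = 51 − 0.005Q, supply P = 26.1 + 0.01Q.
Competitive equilibrium: 51 − 0.005Q = 26.1 + 0.01Q → Q* = 1660, P* = 42.7.
With the tax, the buyer price exceeds the seller price by 17: (51 − 0.005Q) − (26.1 + 0.01Q) = 17 → Q' = 526.6667.
ΔQ = 1660 − 526.6667 = 1133.3333; the wedge equals the tax, 17.
The triangle = ½ × 1133.3333 × 17 = $9633.33 thousand.

$9633.33 thousand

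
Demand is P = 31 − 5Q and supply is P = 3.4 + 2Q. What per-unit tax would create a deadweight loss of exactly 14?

Competitive equilibrium: 31 − 5Q = 3.4 + 2Q → Q* = 3.9429, P* = 11.2857.
A tax t gives ΔQ = t/7 and wedge t, so DWL = t²/14.
t²/14 = 14 → t² = 196 → t = 14.

14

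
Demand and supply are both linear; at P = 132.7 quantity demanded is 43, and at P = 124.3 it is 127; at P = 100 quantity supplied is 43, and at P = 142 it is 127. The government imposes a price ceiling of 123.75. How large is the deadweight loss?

Demand slope = (124.3 − 132.7)/(127 − 43) = −0.1, so P = 137 − 0.1Q.
Supply slope = (142 − 100)/(127 − 43) = 0.5, so P = 78.5 + 0.5Q.
Competitive equilibrium: 137 − 0.1Q = 78.5 + 0.5Q → Q* = 97.5, P* = 127.25.
At the ceiling P = 123.75, quantity supplied = (123.75 − 78.5)/0.5 = 90.5.
Willingness to pay at Q' = 90.5: 137 − 0.1·90.5 = 127.95.
ΔQ = 97.5 − 90.5 = 7; wedge = 127.95 − 123.75 = 4.2.
The triangle = ½ × 7 × 4.2 = 14.70.

14.70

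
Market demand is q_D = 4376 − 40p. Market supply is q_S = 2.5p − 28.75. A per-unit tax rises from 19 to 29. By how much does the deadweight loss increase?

564.71

In inverse form: demand p = 109.4 − 0.025q, supply p = 11.5 + 0.4q.
Competitive equilibrium: 109.4 − 0.025q = 11.5 + 0.4q → q* = 230.3529, p* = 103.6412.
For a per-unit tax t: Δq = t/0.425, so DWL = ½·t·(t/0.425) = t²/0.85.
At t = 19: DWL = 424.706. At t = 29: DWL = 989.412.
Increase = 989.412 − 424.706 = 564.71.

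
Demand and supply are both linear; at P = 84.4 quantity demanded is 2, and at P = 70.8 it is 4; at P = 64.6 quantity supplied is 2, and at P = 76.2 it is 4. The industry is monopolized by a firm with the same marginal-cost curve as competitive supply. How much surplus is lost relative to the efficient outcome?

9.87

Demand slope = (70.8 − 84.4)/(4 − 2) = −6.8, so P = 98 − 6.8Q.
Supply slope = (76.2 − 64.6)/(4 − 2) = 5.8, so P = 53 + 5.8Q.
Competitive equilibrium: 98 − 6.8Q = 53 + 5.8Q → Q* = 3.5714, P* = 73.7143.
Marginal revenue: MR = 98 − 13.6Q. Set MR = MC: 98 − 13.6Q = 53 + 5.8Q → Q_m = 2.3196.
Price P_m = 98 − 6.8·2.3196 = 82.2267; MC(Q_m) = 53 + 5.8·2.3196 = 66.4537.
Competitive Q* = 3.5714, so ΔQ = 1.2518; wedge = 82.2267 − 66.4537 = 15.773.
The triangle = ½ × 1.2518 × 15.773 = 9.87.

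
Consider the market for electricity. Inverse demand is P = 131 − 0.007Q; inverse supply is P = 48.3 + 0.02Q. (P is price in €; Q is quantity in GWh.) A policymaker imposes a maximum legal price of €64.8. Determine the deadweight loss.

€67614.46

Competitive equilibrium: 131 − 0.007Q = 48.3 + 0.02Q → Q* = 3062.963, P* = 109.5593.
At the ceiling P = 64.8, quantity supplied = (64.8 − 48.3)/0.02 = 825.
Willingness to pay at Q' = 825: 131 − 0.007·825 = 125.225.
ΔQ = 3062.963 − 825 = 2237.963; wedge = 125.225 − 64.8 = 60.425.
Welfare loss = ½ × 2237.963 × 60.425 = €67614.46.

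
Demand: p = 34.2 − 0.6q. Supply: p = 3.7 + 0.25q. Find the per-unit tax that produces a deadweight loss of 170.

17

Competitive equilibrium: 34.2 − 0.6q = 3.7 + 0.25q → q* = 35.8824, p* = 12.6706.
A tax t gives Δq = t/0.85 and wedge t, so DWL = t²/1.7.
t²/1.7 = 170 → t² = 289 → t = 17.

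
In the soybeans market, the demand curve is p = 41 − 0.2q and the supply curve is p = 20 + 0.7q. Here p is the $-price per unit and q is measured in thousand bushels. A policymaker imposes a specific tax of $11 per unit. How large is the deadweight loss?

$67.22 thousand

Competitive equilibrium: 41 − 0.2q = 20 + 0.7q → q* = 23.3333, p* = 36.3333.
With the tax, the buyer price exceeds the seller price by 11: (41 − 0.2q) − (20 + 0.7q) = 11 → q' = 11.1111.
Δq = 23.3333 − 11.1111 = 12.2222; the wedge equals the tax, 11.
DWL = ½ × 12.2222 × 11 = $67.22 thousand.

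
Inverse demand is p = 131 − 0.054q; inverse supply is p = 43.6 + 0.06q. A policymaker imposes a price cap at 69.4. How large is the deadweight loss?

6460.63

Competitive equilibrium: 131 − 0.054q = 43.6 + 0.06q → q* = 766.6667, p* = 89.6.
At the ceiling p = 69.4, quantity supplied = (69.4 − 43.6)/0.06 = 430.
Willingness to pay at q' = 430: 131 − 0.054·430 = 107.78.
Δq = 766.6667 − 430 = 336.6667; wedge = 107.78 − 69.4 = 38.38.
Deadweight loss = ½ × 336.6667 × 38.38 = 6460.63.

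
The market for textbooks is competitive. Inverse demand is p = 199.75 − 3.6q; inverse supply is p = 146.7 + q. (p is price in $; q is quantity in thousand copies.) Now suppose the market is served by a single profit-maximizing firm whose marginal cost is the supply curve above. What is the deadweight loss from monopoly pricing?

Competitive equilibrium: 199.75 − 3.6q = 146.7 + q → q* = 11.5326, p* = 158.2326.
Marginal revenue: MR = 199.75 − 7.2q. Set MR = MC: 199.75 − 7.2q = 146.7 + q → q_m = 6.4695.
Price p_m = 199.75 − 3.6·6.4695 = 176.4598; MC(q_m) = 146.7 + 1·6.4695 = 153.1695.
Competitive q* = 11.5326, so Δq = 5.0631; wedge = 176.4598 − 153.1695 = 23.2903.
Welfare loss = ½ × 5.0631 × 23.2903 = $58.96 thousand.

$58.96 thousand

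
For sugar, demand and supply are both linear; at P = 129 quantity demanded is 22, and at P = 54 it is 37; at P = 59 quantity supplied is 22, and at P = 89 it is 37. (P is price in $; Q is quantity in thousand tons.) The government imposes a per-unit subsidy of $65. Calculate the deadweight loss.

Demand slope = (54 − 129)/(37 − 22) = −5, so P = 239 − 5Q.
Supply slope = (89 − 59)/(37 − 22) = 2, so P = 15 + 2Q.
Competitive equilibrium: 239 − 5Q = 15 + 2Q → Q* = 32, P* = 79.
The subsidy lowers effective supply by 65: P = 2Q − 50.
New quantity: 239 − 5Q = 2Q − 50 → Q' = 41.2857.
Overproduction ΔQ = 41.2857 − 32 = 9.2857; wedge = subsidy = 65.
DWL = ½ × 9.2857 × 65 = $301.79 thousand.

$301.79 thousand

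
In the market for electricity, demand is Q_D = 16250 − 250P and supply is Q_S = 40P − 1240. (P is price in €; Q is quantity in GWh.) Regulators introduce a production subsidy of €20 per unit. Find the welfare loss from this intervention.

In inverse form: demand P = 65 − 0.004Q, supply P = 31 + 0.025Q.
Competitive equilibrium: 65 − 0.004Q = 31 + 0.025Q → Q* = 1172.4138, P* = 60.3103.
The subsidy lowers effective supply by 20: P = 11 + 0.025Q.
New quantity: 65 − 0.004Q = 11 + 0.025Q → Q' = 1862.069.
Overproduction ΔQ = 1862.069 − 1172.4138 = 689.6552; wedge = subsidy = 20.
Welfare loss = ½ × 689.6552 × 20 = €6896.55.

€6896.55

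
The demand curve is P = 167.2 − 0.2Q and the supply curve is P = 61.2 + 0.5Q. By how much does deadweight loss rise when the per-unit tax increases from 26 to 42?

Competitive equilibrium: 167.2 − 0.2Q = 61.2 + 0.5Q → Q* = 151.4286, P* = 136.9143.
For a per-unit tax t: ΔQ = t/0.7, so DWL = ½·t·(t/0.7) = t²/1.4.
At t = 26: DWL = 482.857. At t = 42: DWL = 1260.
Increase = 1260 − 482.857 = 777.14.

777.14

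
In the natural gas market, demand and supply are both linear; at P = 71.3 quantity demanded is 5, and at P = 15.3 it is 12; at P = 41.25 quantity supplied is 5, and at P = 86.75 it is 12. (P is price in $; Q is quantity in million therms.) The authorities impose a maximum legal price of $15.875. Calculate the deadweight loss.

Demand slope = (15.3 − 71.3)/(12 − 5) = −8, so P = 111.3 − 8Q.
Supply slope = (86.75 − 41.25)/(12 − 5) = 6.5, so P = 8.75 + 6.5Q.
Competitive equilibrium: 111.3 − 8Q = 8.75 + 6.5Q → Q* = 7.0724, P* = 54.7207.
At the ceiling P = 15.875, quantity supplied = (15.875 − 8.75)/6.5 = 1.0962.
Willingness to pay at Q' = 1.0962: 111.3 − 8·1.0962 = 102.5304.
ΔQ = 7.0724 − 1.0962 = 5.9762; wedge = 102.5304 − 15.875 = 86.6554.
Welfare loss = ½ × 5.9762 × 86.6554 = $258.94 million.

$258.94 million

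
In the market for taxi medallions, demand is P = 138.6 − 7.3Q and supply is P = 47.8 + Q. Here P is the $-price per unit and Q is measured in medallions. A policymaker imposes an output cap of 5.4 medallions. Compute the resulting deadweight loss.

Competitive equilibrium: 138.6 − 7.3Q = 47.8 + Q → Q* = 10.9398, P* = 58.7398.
At Q = 5.4: demand price = 138.6 − 7.3·5.4 = 99.18; supply price = 47.8 + 1·5.4 = 53.2.
ΔQ = 10.9398 − 5.4 = 5.5398; wedge = 99.18 − 53.2 = 45.98.
The triangle = ½ × 5.5398 × 45.98 = $127.36.

$127.36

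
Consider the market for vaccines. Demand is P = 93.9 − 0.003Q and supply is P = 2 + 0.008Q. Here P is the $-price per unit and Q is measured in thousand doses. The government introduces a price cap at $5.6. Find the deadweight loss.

Competitive equilibrium: 93.9 − 0.003Q = 2 + 0.008Q → Q* = 8354.54545, P* = 68.83636.
At the ceiling P = 5.6, quantity supplied = (5.6 − 2)/0.008 = 450.
Willingness to pay at Q' = 450: 93.9 − 0.003·450 = 92.55.
ΔQ = 8354.54545 − 450 = 7904.54545; wedge = 92.55 − 5.6 = 86.95.
Welfare loss = ½ × 7904.54545 × 86.95 = $343650.11 thousand.

$343650.11 thousand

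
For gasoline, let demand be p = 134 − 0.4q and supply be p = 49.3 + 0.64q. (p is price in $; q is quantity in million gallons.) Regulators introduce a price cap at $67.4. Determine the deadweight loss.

Competitive equilibrium: 134 − 0.4q = 49.3 + 0.64q → q* = 81.4423, p* = 101.4231.
At the ceiling p = 67.4, quantity supplied = (67.4 − 49.3)/0.64 = 28.2813.
Willingness to pay at q' = 28.2813: 134 − 0.4·28.2813 = 122.6875.
Δq = 81.4423 − 28.2813 = 53.161; wedge = 122.6875 − 67.4 = 55.2875.
DWL = ½ × 53.161 × 55.2875 = $1469.57 million.

$1469.57 million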